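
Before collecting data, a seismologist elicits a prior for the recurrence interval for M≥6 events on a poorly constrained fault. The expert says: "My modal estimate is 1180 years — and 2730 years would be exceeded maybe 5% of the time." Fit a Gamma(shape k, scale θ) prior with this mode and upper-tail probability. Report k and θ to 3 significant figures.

k ≈ 4.89, θ ≈ 303

Gamma(k,θ) with k>1 has mode (k−1)θ, so θ = 1180/(k−1).
Need P(X < 2730) = 0.95 with θ tied to k this way. Start at k = 2, θ = 1180: P(X<2730) ≈ 0.672.
Too low — raise k to concentrate. Iterating converges to k ≈ 4.89.
Then θ = 1180/(4.89−1) ≈ 303.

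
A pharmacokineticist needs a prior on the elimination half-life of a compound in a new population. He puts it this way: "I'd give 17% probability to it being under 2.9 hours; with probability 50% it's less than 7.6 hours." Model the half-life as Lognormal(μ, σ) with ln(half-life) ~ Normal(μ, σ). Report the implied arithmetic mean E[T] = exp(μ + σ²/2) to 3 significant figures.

If T ~ Lognormal(μ,σ) then ln T ~ Normal(μ,σ), so the p-quantile of ln T is μ + z_p·σ.
ln(2.9) = 1.065 and ln(7.6) = 2.028; z_{0.17} = -0.9542, z_{0.5} = 0.
σ = (2.028 − 1.065)/(0 − (-0.9542)) = 1.010.
μ = 1.065 − (-0.9542)·1.010 = 2.028.
E[T] = exp(μ + σ²/2) = exp(2.028 + 0.5098) = 12.7 hours.

E[T] ≈ 12.7 hours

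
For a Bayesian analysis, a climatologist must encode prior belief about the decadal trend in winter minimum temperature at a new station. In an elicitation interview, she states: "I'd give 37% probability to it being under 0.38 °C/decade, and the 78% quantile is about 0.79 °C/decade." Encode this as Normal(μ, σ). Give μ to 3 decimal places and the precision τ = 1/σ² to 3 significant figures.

For Normal(μ,σ), the p-quantile is μ + z_p·σ. Here z_{0.37} = -0.3319, z_{0.78} = 0.7722.
So 0.38 = μ − 0.3319σ and 0.79 = μ + 0.7722σ.
Subtracting: σ = (0.79 − 0.38)/(0.7722 − (-0.3319)) = 0.371.
Then μ = 0.38 − (-0.3319)·0.371 = 0.503.
Precision τ = 1/σ² = 1/0.3714² = 7.25.

μ = 0.503, τ = 7.25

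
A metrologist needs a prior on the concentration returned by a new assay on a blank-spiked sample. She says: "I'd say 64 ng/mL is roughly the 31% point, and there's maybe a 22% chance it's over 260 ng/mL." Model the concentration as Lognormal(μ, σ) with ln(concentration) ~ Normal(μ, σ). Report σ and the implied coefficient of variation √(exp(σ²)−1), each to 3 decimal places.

σ ≈ 1.105, CV ≈ 1.547

If T ~ Lognormal(μ,σ) then ln T ~ Normal(μ,σ), so the p-quantile of ln T is μ + z_p·σ.
ln(64) = 4.159 and ln(260) = 5.561; z_{0.31} = -0.4959, z_{0.78} = 0.7722.
σ = (5.561 − 4.159)/(0.7722 − (-0.4959)) = 1.105.
μ = 4.159 − (-0.4959)·1.105 = 4.707.
CV = √(exp(σ²)−1) = √(exp(1.2221)−1) = 1.547.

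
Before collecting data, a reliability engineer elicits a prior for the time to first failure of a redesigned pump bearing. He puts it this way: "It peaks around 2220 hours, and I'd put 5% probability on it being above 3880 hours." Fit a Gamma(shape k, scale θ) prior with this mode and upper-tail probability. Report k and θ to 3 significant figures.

Gamma(k,θ) with k>1 has mode (k−1)θ, so θ = 2220/(k−1).
Need P(X < 3880) = 0.95 with θ tied to k this way. Start at k = 2, θ = 2220: P(X<3880) ≈ 0.521.
Too low — raise k to concentrate. Iterating converges to k ≈ 9.95.
Then θ = 2220/(9.95−1) ≈ 248.

k ≈ 9.95, θ ≈ 248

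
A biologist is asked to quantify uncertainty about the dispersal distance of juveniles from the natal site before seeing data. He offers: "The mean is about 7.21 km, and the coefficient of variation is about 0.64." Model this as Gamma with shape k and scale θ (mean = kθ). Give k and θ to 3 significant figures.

For Gamma(k, scale θ): mean = kθ, variance = kθ², so CV = 1/√k.
CV = 0.64, hence k = 1/CV² = 2.44.
Then θ = mean/k = 7.21/2.44 = 2.95.

k ≈ 2.44, θ ≈ 2.95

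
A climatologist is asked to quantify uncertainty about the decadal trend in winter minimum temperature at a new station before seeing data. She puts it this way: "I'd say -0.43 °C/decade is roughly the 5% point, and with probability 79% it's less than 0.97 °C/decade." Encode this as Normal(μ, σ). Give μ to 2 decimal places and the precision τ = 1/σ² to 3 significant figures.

For Normal(μ,σ), the p-quantile is μ + z_p·σ. Here z_{0.05} = -1.645, z_{0.79} = 0.8064.
So -0.43 = μ − 1.645σ and 0.97 = μ + 0.8064σ.
Subtracting: σ = (0.97 − -0.43)/(0.8064 − (-1.645)) = 0.57.
Then μ = -0.43 − (-1.645)·0.57 = 0.51.
Precision τ = 1/σ² = 1/0.5711² = 3.07.

μ = 0.51, τ = 3.07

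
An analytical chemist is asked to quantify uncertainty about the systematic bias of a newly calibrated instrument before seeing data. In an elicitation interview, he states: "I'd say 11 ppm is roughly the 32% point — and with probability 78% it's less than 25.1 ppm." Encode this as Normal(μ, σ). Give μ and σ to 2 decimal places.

μ = 16.32, σ = 11.37

The p-quantile of Normal(μ,σ) is μ + z_p·σ, with z_{0.32} = -0.4677 and z_{0.78} = 0.7722.
Eliminate σ: μ = (z₂·x₁ − z₁·x₂)/(z₂ − z₁) = (0.7722·11 − (-0.4677)·25.1)/1.24 = 16.32.
Then σ = (x₂ − x₁)/(z₂ − z₁) = (25.1 − 11)/1.24 = 11.37.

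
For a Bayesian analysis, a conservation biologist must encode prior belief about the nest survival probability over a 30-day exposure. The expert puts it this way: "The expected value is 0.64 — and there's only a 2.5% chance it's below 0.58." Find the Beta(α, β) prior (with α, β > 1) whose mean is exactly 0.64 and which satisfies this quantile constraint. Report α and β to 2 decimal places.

α ≈ 162.04, β ≈ 91.15

With mean 0.64 fixed, write α = 0.64s, β = 0.36s where s = α+β.
Need P(θ < 0.58) = 0.025 under Beta(0.64s, 0.36s). Normal approximation: (q−m)/√(m(1−m)/s) ≈ z_{0.025} = -1.96, so s ≈ 0.64·0.36·(-1.96)²/(0.58−0.64)² = 245.9.
At s = 245.9: P(θ<0.58) ≈ 0.027. Adjusting to match 0.025 gives s ≈ 253.18.
So α = 0.64·253.18 ≈ 162.04, β = 0.36·253.18 ≈ 91.15.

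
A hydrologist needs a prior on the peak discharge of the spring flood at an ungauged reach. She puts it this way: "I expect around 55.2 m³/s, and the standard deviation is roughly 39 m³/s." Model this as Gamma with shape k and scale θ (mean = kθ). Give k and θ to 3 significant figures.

For Gamma(k, scale θ): mean = kθ, variance = kθ², so CV = 1/√k.
CV = SD/mean = 39/55.2 = 0.7065, hence k = 1/CV² = 2.
Then θ = mean/k = 55.2/2 = 27.6.

k ≈ 2, θ ≈ 27.6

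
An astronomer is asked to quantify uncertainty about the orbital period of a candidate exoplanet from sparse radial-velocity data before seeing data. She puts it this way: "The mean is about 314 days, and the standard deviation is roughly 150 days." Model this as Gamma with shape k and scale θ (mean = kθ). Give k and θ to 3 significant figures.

For Gamma(k, scale θ): mean = kθ, variance = kθ², so CV = 1/√k.
CV = SD/mean = 150/314 = 0.4777, hence k = 1/CV² = 4.38.
Then θ = mean/k = 314/4.38 = 71.7.

k ≈ 4.38, θ ≈ 71.7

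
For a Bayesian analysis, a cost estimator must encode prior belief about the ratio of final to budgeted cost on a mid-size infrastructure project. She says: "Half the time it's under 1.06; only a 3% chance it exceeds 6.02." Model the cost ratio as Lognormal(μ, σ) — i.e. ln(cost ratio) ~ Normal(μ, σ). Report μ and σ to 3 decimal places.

If T ~ Lognormal(μ,σ) then ln T ~ Normal(μ,σ), so the p-quantile of ln T is μ + z_p·σ.
ln(1.06) = 0.05827 and ln(6.02) = 1.795; z_{0.5} = 0, z_{0.97} = 1.881.
σ = (1.795 − 0.05827)/(1.881 − (0)) = 0.923.
μ = 0.05827 − (0)·0.923 = 0.058.

μ ≈ 0.058, σ ≈ 0.923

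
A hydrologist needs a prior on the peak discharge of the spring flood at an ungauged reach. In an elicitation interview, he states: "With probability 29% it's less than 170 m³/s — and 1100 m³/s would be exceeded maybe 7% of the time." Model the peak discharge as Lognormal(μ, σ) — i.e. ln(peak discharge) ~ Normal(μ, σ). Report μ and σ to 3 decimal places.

μ ≈ 5.645, σ ≈ 0.920

If T ~ Lognormal(μ,σ) then ln T ~ Normal(μ,σ), so the p-quantile of ln T is μ + z_p·σ.
ln(170) = 5.136 and ln(1100) = 7.003; z_{0.29} = -0.5534, z_{0.93} = 1.476.
σ = (7.003 − 5.136)/(1.476 − (-0.5534)) = 0.920.
μ = 5.136 − (-0.5534)·0.920 = 5.645.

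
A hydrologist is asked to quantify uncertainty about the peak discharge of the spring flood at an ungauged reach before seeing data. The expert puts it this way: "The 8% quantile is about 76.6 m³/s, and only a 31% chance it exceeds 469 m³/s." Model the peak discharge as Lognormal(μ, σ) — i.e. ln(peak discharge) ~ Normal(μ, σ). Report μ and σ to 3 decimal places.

If T ~ Lognormal(μ,σ) then ln T ~ Normal(μ,σ), so the p-quantile of ln T is μ + z_p·σ.
ln(76.6) = 4.339 and ln(469) = 6.151; z_{0.08} = -1.405, z_{0.69} = 0.4959.
σ = (6.151 − 4.339)/(0.4959 − (-1.405)) = 0.953.
μ = 4.339 − (-1.405)·0.953 = 5.678.

μ ≈ 5.678, σ ≈ 0.953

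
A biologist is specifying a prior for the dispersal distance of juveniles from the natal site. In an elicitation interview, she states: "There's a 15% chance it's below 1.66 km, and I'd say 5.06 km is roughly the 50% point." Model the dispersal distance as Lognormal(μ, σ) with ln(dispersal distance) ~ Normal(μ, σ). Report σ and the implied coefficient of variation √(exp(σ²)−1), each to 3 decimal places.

If T ~ Lognormal(μ,σ) then ln T ~ Normal(μ,σ), so the p-quantile of ln T is μ + z_p·σ.
ln(1.66) = 0.5068 and ln(5.06) = 1.621; z_{0.15} = -1.036, z_{0.5} = 0.
σ = (1.621 − 0.5068)/(0 − (-1.036)) = 1.075.
μ = 0.5068 − (-1.036)·1.075 = 1.621.
CV = √(exp(σ²)−1) = √(exp(1.1564)−1) = 1.476.

σ ≈ 1.075, CV ≈ 1.476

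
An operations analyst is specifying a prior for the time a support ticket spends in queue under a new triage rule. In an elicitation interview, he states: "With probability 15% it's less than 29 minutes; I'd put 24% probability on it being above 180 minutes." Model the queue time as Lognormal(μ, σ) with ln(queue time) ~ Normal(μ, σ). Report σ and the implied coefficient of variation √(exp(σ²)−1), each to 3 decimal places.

If T ~ Lognormal(μ,σ) then ln T ~ Normal(μ,σ), so the p-quantile of ln T is μ + z_p·σ.
ln(29) = 3.367 and ln(180) = 5.193; z_{0.15} = -1.036, z_{0.76} = 0.7063.
σ = (5.193 − 3.367)/(0.7063 − (-1.036)) = 1.048.
μ = 3.367 − (-1.036)·1.048 = 4.453.
CV = √(exp(σ²)−1) = √(exp(1.0974)−1) = 1.413.

σ ≈ 1.048, CV ≈ 1.413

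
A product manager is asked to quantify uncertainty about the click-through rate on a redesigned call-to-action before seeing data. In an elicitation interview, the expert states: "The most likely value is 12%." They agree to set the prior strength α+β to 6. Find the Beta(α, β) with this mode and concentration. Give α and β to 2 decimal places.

α = 1.48, β = 4.52

For α,β > 1 the Beta mode is (α−1)/(α+β−2). With α+β = 6, the mode is (α−1)/4.
Set (α−1)/4 = 0.12 → α = 1 + 0.12·4 = 1.48.
β = 6 − α = 4.52.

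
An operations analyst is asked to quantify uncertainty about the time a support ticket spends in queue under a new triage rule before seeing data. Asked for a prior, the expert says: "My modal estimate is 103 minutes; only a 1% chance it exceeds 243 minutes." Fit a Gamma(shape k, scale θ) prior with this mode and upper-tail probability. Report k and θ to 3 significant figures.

k ≈ 7.45, θ ≈ 16

Gamma(k,θ) with k>1 has mode (k−1)θ, so θ = 103/(k−1).
Need P(X < 243) = 0.99 with θ tied to k this way. Start at k = 2, θ = 103: P(X<243) ≈ 0.683.
Too low — raise k to concentrate. Iterating converges to k ≈ 7.45.
Then θ = 103/(7.45−1) ≈ 16.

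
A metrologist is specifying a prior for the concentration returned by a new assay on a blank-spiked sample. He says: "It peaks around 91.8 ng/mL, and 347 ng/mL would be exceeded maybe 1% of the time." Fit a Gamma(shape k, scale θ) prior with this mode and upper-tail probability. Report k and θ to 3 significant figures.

k ≈ 3.4, θ ≈ 38.2

Gamma(k,θ) with k>1 has mode (k−1)θ, so θ = 91.8/(k−1).
Need P(X < 347) = 0.99 with θ tied to k this way. Start at k = 2, θ = 91.8: P(X<347) ≈ 0.891.
Too low — raise k to concentrate. Iterating converges to k ≈ 3.4.
Then θ = 91.8/(3.4−1) ≈ 38.2.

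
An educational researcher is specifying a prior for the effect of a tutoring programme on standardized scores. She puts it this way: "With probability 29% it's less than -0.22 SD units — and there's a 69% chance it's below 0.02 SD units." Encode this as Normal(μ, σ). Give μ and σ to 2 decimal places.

μ = -0.09, σ = 0.23

The p-quantile of Normal(μ,σ) is μ + z_p·σ, with z_{0.29} = -0.5534 and z_{0.69} = 0.4959.
Eliminate σ: μ = (z₂·x₁ − z₁·x₂)/(z₂ − z₁) = (0.4959·-0.22 − (-0.5534)·0.02)/1.049 = -0.09.
Then σ = (x₂ − x₁)/(z₂ − z₁) = (0.02 − -0.22)/1.049 = 0.23.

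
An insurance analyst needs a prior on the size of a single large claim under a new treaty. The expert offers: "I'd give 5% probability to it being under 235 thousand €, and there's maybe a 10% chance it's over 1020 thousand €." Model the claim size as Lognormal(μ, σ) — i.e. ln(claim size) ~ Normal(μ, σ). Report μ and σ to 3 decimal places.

μ ≈ 6.285, σ ≈ 0.502

If T ~ Lognormal(μ,σ) then ln T ~ Normal(μ,σ), so the p-quantile of ln T is μ + z_p·σ.
ln(235) = 5.46 and ln(1020) = 6.928; z_{0.05} = -1.645, z_{0.9} = 1.282.
σ = (6.928 − 5.46)/(1.282 − (-1.645)) = 0.502.
μ = 5.46 − (-1.645)·0.502 = 6.285.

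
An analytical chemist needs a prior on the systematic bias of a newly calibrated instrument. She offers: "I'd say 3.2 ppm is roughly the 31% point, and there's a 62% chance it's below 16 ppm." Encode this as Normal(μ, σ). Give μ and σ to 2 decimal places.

For Normal(μ,σ), the p-quantile is μ + z_p·σ. Here z_{0.31} = -0.4959, z_{0.62} = 0.3055.
So 3.2 = μ − 0.4959σ and 16 = μ + 0.3055σ.
Subtracting: σ = (16 − 3.2)/(0.3055 − (-0.4959)) = 15.97.
Then μ = 3.2 − (-0.4959)·15.97 = 11.12.

μ = 11.12, σ = 15.97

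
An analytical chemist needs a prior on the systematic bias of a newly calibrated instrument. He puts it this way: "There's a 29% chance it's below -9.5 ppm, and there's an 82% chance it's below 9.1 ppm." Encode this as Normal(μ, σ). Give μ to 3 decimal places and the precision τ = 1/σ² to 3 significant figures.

μ = -2.492, τ = 0.00624

For Normal(μ,σ), the p-quantile is μ + z_p·σ. Here z_{0.29} = -0.5534, z_{0.82} = 0.9154.
So -9.5 = μ − 0.5534σ and 9.1 = μ + 0.9154σ.
Subtracting: σ = (9.1 − -9.5)/(0.9154 − (-0.5534)) = 12.664.
Then μ = -9.5 − (-0.5534)·12.664 = -2.492.
Precision τ = 1/σ² = 1/12.66² = 0.00624.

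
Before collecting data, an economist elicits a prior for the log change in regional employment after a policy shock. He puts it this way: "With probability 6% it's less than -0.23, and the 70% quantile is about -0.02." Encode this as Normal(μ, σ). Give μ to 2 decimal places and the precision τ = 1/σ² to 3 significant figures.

The p-quantile of Normal(μ,σ) is μ + z_p·σ, with z_{0.06} = -1.555 and z_{0.7} = 0.5244.
Eliminate σ: μ = (z₂·x₁ − z₁·x₂)/(z₂ − z₁) = (0.5244·-0.23 − (-1.555)·-0.02)/2.079 = -0.07.
Then σ = (x₂ − x₁)/(z₂ − z₁) = (-0.02 − -0.23)/2.079 = 0.10.
Precision τ = 1/σ² = 1/0.101² = 98.

μ = -0.07, τ = 98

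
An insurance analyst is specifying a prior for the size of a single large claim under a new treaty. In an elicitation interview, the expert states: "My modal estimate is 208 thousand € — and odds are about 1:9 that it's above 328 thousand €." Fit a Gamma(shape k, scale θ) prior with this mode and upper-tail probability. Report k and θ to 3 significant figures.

k ≈ 10, θ ≈ 23

Gamma(k,θ) with k>1 has mode (k−1)θ, so θ = 208/(k−1).
Need P(X < 328) = 0.9 with θ tied to k this way. Start at k = 2, θ = 208: P(X<328) ≈ 0.468.
Too low — raise k to concentrate. Iterating converges to k ≈ 10.
Then θ = 208/(10−1) ≈ 23.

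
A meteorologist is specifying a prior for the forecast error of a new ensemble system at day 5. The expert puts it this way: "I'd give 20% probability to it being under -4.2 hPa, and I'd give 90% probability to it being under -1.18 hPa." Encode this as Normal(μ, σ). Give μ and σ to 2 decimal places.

The p-quantile of Normal(μ,σ) is μ + z_p·σ, with z_{0.2} = -0.8416 and z_{0.9} = 1.282.
Eliminate σ: μ = (z₂·x₁ − z₁·x₂)/(z₂ − z₁) = (1.282·-4.2 − (-0.8416)·-1.18)/2.123 = -3.00.
Then σ = (x₂ − x₁)/(z₂ − z₁) = (-1.18 − -4.2)/2.123 = 1.42.

μ = -3.00, σ = 1.42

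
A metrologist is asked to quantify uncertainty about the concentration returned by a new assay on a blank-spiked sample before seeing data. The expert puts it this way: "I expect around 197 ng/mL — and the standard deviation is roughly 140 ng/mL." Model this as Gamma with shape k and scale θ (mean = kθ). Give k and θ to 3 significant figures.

k ≈ 1.98, θ ≈ 99.5

For Gamma(k, scale θ): mean = kθ, variance = kθ², so CV = 1/√k.
CV = SD/mean = 140/197 = 0.7107, hence k = 1/CV² = 1.98.
Then θ = mean/k = 197/1.98 = 99.5.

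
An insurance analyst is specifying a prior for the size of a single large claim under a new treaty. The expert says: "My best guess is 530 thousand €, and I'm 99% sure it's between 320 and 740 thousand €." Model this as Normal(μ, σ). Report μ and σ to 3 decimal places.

A symmetric 99% interval runs μ ± z·σ with z = 2.576.
Half-width = 210, so σ = 210/2.576 = 81.527.
μ is the stated best guess, 530.000.

μ = 530.000, σ = 81.527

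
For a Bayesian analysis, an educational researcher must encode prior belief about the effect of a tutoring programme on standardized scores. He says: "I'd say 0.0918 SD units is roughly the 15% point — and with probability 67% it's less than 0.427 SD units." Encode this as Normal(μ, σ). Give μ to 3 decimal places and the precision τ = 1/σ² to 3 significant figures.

The p-quantile of Normal(μ,σ) is μ + z_p·σ, with z_{0.15} = -1.036 and z_{0.67} = 0.4399.
Eliminate σ: μ = (z₂·x₁ − z₁·x₂)/(z₂ − z₁) = (0.4399·0.0918 − (-1.036)·0.427)/1.476 = 0.327.
Then σ = (x₂ − x₁)/(z₂ − z₁) = (0.427 − 0.0918)/1.476 = 0.227.
Precision τ = 1/σ² = 1/0.227² = 19.4.

μ = 0.327, τ = 19.4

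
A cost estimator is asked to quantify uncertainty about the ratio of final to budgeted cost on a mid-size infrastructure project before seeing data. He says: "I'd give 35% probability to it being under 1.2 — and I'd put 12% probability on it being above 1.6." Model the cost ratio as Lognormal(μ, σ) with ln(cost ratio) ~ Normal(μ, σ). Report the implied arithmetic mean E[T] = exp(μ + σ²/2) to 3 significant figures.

E[T] ≈ 1.31

If T ~ Lognormal(μ,σ) then ln T ~ Normal(μ,σ), so the p-quantile of ln T is μ + z_p·σ.
ln(1.2) = 0.1823 and ln(1.6) = 0.47; z_{0.35} = -0.3853, z_{0.88} = 1.175.
σ = (0.47 − 0.1823)/(1.175 − (-0.3853)) = 0.184.
μ = 0.1823 − (-0.3853)·0.184 = 0.253.
E[T] = exp(μ + σ²/2) = exp(0.253 + 0.0170) = 1.31.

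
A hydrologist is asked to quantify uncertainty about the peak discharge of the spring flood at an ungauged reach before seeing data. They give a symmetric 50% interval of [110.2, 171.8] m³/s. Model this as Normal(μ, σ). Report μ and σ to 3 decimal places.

A symmetric 50% interval runs μ ± z·σ with z = 0.6745.
Half-width = 30.8, so σ = 30.8/0.6745 = 45.664.
μ is the interval midpoint, 141.000.

μ = 141.000, σ = 45.664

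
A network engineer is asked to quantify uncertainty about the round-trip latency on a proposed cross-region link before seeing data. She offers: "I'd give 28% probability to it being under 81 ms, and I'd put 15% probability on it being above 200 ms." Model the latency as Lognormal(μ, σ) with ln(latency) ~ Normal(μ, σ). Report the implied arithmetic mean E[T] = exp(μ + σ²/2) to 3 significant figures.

E[T] ≈ 131 ms

If T ~ Lognormal(μ,σ) then ln T ~ Normal(μ,σ), so the p-quantile of ln T is μ + z_p·σ.
ln(81) = 4.394 and ln(200) = 5.298; z_{0.28} = -0.5828, z_{0.85} = 1.036.
σ = (5.298 − 4.394)/(1.036 − (-0.5828)) = 0.558.
μ = 4.394 − (-0.5828)·0.558 = 4.720.
E[T] = exp(μ + σ²/2) = exp(4.720 + 0.1558) = 131 ms.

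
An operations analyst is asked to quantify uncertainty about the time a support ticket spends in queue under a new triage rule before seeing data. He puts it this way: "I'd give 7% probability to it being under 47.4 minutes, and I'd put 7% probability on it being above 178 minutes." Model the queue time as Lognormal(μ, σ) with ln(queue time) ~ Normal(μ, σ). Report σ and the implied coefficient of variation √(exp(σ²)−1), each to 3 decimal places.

σ ≈ 0.448, CV ≈ 0.472

If T ~ Lognormal(μ,σ) then ln T ~ Normal(μ,σ), so the p-quantile of ln T is μ + z_p·σ.
ln(47.4) = 3.859 and ln(178) = 5.182; z_{0.07} = -1.476, z_{0.93} = 1.476.
σ = (5.182 − 3.859)/(1.476 − (-1.476)) = 0.448.
μ = 3.859 − (-1.476)·0.448 = 4.520.
CV = √(exp(σ²)−1) = √(exp(0.2010)−1) = 0.472.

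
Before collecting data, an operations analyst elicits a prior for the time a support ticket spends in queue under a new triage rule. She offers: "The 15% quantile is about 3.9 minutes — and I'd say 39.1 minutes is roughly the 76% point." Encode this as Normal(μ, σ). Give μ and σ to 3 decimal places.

For Normal(μ,σ), the p-quantile is μ + z_p·σ. Here z_{0.15} = -1.036, z_{0.76} = 0.7063.
So 3.9 = μ − 1.036σ and 39.1 = μ + 0.7063σ.
Subtracting: σ = (39.1 − 3.9)/(0.7063 − (-1.036)) = 20.198.
Then μ = 3.9 − (-1.036)·20.198 = 24.834.

μ = 24.834, σ = 20.198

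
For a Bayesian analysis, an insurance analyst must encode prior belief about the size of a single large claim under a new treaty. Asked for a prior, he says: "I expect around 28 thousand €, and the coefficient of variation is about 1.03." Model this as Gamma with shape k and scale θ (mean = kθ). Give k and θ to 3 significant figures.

k ≈ 0.943, θ ≈ 29.7

For Gamma(k, scale θ): mean = kθ, variance = kθ², so CV = 1/√k.
CV = 1.03, hence k = 1/CV² = 0.943.
Then θ = mean/k = 28/0.943 = 29.7.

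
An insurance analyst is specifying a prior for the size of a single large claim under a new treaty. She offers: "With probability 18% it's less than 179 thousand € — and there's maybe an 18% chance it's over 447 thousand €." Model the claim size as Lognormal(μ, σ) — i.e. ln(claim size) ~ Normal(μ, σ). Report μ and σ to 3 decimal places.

μ ≈ 5.645, σ ≈ 0.500

If T ~ Lognormal(μ,σ) then ln T ~ Normal(μ,σ), so the p-quantile of ln T is μ + z_p·σ.
ln(179) = 5.187 and ln(447) = 6.103; z_{0.18} = -0.9154, z_{0.82} = 0.9154.
σ = (6.103 − 5.187)/(0.9154 − (-0.9154)) = 0.500.
μ = 5.187 − (-0.9154)·0.500 = 5.645.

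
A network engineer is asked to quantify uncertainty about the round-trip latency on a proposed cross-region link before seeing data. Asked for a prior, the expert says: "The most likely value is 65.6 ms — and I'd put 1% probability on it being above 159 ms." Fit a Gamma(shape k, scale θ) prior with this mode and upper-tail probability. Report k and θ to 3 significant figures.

k ≈ 7.03, θ ≈ 10.9

Gamma(k,θ) with k>1 has mode (k−1)θ, so θ = 65.6/(k−1).
Need P(X < 159) = 0.99 with θ tied to k this way. Start at k = 2, θ = 65.6: P(X<159) ≈ 0.697.
Too low — raise k to concentrate. Iterating converges to k ≈ 7.03.
Then θ = 65.6/(7.03−1) ≈ 10.9.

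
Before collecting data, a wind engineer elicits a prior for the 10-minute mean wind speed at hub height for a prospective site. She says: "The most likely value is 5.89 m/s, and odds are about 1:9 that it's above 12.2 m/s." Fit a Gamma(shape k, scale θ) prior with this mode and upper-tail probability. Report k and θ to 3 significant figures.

k ≈ 4.62, θ ≈ 1.63

Gamma(k,θ) with k>1 has mode (k−1)θ, so θ = 5.89/(k−1).
Need P(X < 12.2) = 0.9 with θ tied to k this way. Start at k = 2, θ = 5.89: P(X<12.2) ≈ 0.613.
Too low — raise k to concentrate. Iterating converges to k ≈ 4.62.
Then θ = 5.89/(4.62−1) ≈ 1.63.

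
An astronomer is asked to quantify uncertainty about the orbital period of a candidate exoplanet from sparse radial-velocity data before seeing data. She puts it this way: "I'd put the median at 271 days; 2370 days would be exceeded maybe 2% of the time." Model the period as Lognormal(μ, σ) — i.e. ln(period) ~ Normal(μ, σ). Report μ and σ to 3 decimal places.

μ ≈ 5.602, σ ≈ 1.056

If T ~ Lognormal(μ,σ) then ln T ~ Normal(μ,σ), so the p-quantile of ln T is μ + z_p·σ.
ln(271) = 5.602 and ln(2370) = 7.771; z_{0.5} = 0, z_{0.98} = 2.054.
σ = (7.771 − 5.602)/(2.054 − (0)) = 1.056.
μ = 5.602 − (0)·1.056 = 5.602.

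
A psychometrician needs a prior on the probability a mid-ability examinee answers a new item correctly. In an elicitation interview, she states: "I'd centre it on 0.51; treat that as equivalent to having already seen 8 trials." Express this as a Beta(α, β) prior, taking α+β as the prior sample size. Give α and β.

Under the effective-sample-size interpretation, Beta(α, β) has prior mean α/(α+β) and prior sample size α+β.
So α+β = 8 and α/(α+β) = 0.51, giving α = 0.51·8 = 4.08 and β = 8 − 4.08 = 3.92.

α = 4.08, β = 3.92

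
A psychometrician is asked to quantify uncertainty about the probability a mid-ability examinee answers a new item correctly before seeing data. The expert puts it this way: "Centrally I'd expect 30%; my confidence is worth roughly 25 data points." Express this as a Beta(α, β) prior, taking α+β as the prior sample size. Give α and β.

Under the effective-sample-size interpretation, Beta(α, β) has prior mean α/(α+β) and prior sample size α+β.
So α+β = 25 and α/(α+β) = 0.3, giving α = 0.3·25 = 7.5 and β = 25 − 7.5 = 17.5.

α = 7.5, β = 17.5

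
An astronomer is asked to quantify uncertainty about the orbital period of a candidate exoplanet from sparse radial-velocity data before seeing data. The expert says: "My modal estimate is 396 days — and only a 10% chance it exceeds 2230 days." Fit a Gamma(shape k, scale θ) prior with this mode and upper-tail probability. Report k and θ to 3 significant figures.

Gamma(k,θ) with k>1 has mode (k−1)θ, so θ = 396/(k−1).
Need P(X < 2230) = 0.9 with θ tied to k this way. Start at k = 2, θ = 396: P(X<2230) ≈ 0.976.
Too high — lower k to spread out. Iterating converges to k ≈ 1.58.
Then θ = 396/(1.58−1) ≈ 687.

k ≈ 1.58, θ ≈ 687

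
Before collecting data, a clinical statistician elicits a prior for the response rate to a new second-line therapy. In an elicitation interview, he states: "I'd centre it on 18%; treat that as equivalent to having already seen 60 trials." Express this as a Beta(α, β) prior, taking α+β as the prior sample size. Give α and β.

Under the effective-sample-size interpretation, Beta(α, β) has prior mean α/(α+β) and prior sample size α+β.
So α+β = 60 and α/(α+β) = 0.18, giving α = 0.18·60 = 10.8 and β = 60 − 10.8 = 49.2.

α = 10.8, β = 49.2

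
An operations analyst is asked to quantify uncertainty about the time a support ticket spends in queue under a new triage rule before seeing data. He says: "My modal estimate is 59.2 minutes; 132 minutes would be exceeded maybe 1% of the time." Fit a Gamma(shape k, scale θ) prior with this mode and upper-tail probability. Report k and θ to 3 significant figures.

Gamma(k,θ) with k>1 has mode (k−1)θ, so θ = 59.2/(k−1).
Need P(X < 132) = 0.99 with θ tied to k this way. Start at k = 2, θ = 59.2: P(X<132) ≈ 0.653.
Too low — raise k to concentrate. Iterating converges to k ≈ 8.48.
Then θ = 59.2/(8.48−1) ≈ 7.92.

k ≈ 8.48, θ ≈ 7.92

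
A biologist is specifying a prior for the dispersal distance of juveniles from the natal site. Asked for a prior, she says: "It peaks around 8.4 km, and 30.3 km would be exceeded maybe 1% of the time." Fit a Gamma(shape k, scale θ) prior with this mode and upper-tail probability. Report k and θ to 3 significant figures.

k ≈ 3.61, θ ≈ 3.22

Gamma(k,θ) with k>1 has mode (k−1)θ, so θ = 8.4/(k−1).
Need P(X < 30.3) = 0.99 with θ tied to k this way. Start at k = 2, θ = 8.4: P(X<30.3) ≈ 0.875.
Too low — raise k to concentrate. Iterating converges to k ≈ 3.61.
Then θ = 8.4/(3.61−1) ≈ 3.22.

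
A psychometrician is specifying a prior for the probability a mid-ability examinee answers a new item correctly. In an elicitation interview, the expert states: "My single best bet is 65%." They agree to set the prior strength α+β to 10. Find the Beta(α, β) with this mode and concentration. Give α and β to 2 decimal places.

For α,β > 1 the Beta mode is (α−1)/(α+β−2). With α+β = 10, the mode is (α−1)/8.
Set (α−1)/8 = 0.65 → α = 1 + 0.65·8 = 6.20.
β = 10 − α = 3.80.

α = 6.20, β = 3.80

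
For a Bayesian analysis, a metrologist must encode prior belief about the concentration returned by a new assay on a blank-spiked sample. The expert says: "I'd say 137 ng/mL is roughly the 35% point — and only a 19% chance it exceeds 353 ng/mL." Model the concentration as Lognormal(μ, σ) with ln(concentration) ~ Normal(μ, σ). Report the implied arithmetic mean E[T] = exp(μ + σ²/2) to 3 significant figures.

If T ~ Lognormal(μ,σ) then ln T ~ Normal(μ,σ), so the p-quantile of ln T is μ + z_p·σ.
ln(137) = 4.92 and ln(353) = 5.866; z_{0.35} = -0.3853, z_{0.81} = 0.8779.
σ = (5.866 − 4.92)/(0.8779 − (-0.3853)) = 0.749.
μ = 4.92 − (-0.3853)·0.749 = 5.209.
E[T] = exp(μ + σ²/2) = exp(5.209 + 0.2807) = 242 ng/mL.

E[T] ≈ 242 ng/mL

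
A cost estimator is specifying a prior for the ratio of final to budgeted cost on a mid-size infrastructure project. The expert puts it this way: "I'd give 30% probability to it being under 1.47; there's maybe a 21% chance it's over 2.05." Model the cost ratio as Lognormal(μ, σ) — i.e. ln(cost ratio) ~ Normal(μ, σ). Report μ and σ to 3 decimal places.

μ ≈ 0.516, σ ≈ 0.250

If T ~ Lognormal(μ,σ) then ln T ~ Normal(μ,σ), so the p-quantile of ln T is μ + z_p·σ.
ln(1.47) = 0.3853 and ln(2.05) = 0.7178; z_{0.3} = -0.5244, z_{0.79} = 0.8064.
σ = (0.7178 − 0.3853)/(0.8064 − (-0.5244)) = 0.250.
μ = 0.3853 − (-0.5244)·0.250 = 0.516.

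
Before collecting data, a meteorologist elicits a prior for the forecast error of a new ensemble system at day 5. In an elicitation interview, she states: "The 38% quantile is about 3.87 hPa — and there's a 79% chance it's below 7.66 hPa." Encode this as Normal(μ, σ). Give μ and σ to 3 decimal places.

μ = 4.911, σ = 3.409

The p-quantile of Normal(μ,σ) is μ + z_p·σ, with z_{0.38} = -0.3055 and z_{0.79} = 0.8064.
Eliminate σ: μ = (z₂·x₁ − z₁·x₂)/(z₂ − z₁) = (0.8064·3.87 − (-0.3055)·7.66)/1.112 = 4.911.
Then σ = (x₂ − x₁)/(z₂ − z₁) = (7.66 − 3.87)/1.112 = 3.409.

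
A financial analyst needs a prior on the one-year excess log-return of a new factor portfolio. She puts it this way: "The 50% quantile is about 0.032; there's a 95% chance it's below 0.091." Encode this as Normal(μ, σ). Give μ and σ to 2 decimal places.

μ = 0.03, σ = 0.04

The p-quantile of Normal(μ,σ) is μ + z_p·σ, with z_{0.5} = 0 and z_{0.95} = 1.645.
Eliminate σ: μ = (z₂·x₁ − z₁·x₂)/(z₂ − z₁) = (1.645·0.032 − (0)·0.091)/1.645 = 0.03.
Then σ = (x₂ − x₁)/(z₂ − z₁) = (0.091 − 0.032)/1.645 = 0.04.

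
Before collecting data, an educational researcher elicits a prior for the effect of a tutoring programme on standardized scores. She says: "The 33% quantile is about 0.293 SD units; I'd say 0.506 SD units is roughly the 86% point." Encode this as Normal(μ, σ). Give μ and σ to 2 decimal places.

μ = 0.35, σ = 0.14

The p-quantile of Normal(μ,σ) is μ + z_p·σ, with z_{0.33} = -0.4399 and z_{0.86} = 1.08.
Eliminate σ: μ = (z₂·x₁ − z₁·x₂)/(z₂ − z₁) = (1.08·0.293 − (-0.4399)·0.506)/1.52 = 0.35.
Then σ = (x₂ − x₁)/(z₂ − z₁) = (0.506 − 0.293)/1.52 = 0.14.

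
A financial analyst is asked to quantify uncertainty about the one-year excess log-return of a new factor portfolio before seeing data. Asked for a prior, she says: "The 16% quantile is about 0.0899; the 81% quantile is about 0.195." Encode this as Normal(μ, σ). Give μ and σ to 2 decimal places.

For Normal(μ,σ), the p-quantile is μ + z_p·σ. Here z_{0.16} = -0.9945, z_{0.81} = 0.8779.
So 0.0899 = μ − 0.9945σ and 0.195 = μ + 0.8779σ.
Subtracting: σ = (0.195 − 0.0899)/(0.8779 − (-0.9945)) = 0.06.
Then μ = 0.0899 − (-0.9945)·0.06 = 0.15.

μ = 0.15, σ = 0.06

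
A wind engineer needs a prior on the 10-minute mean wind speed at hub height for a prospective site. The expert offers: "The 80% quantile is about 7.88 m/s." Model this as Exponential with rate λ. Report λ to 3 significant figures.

P(T < 7.88) = 1 − e^(−λ·7.88) = 0.8, so λ = −ln(1−0.8)/7.88 = −ln(0.2)/7.88 = 0.204.

λ ≈ 0.204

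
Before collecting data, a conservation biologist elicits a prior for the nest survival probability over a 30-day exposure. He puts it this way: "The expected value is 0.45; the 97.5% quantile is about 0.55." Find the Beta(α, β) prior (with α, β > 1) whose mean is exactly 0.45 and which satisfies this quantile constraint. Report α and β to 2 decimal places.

With mean 0.45 fixed, write α = 0.45s, β = 0.55s where s = α+β.
Need P(θ < 0.55) = 0.975 under Beta(0.45s, 0.55s). Normal approximation: (q−m)/√(m(1−m)/s) ≈ z_{0.975} = 1.96, so s ≈ 0.45·0.55·(1.96)²/(0.55−0.45)² = 95.1.
At s = 95.1: P(θ<0.55) ≈ 0.975. Adjusting to match 0.975 gives s ≈ 95.55.
So α = 0.45·95.55 ≈ 43.00, β = 0.55·95.55 ≈ 52.55.

α ≈ 43.00, β ≈ 52.55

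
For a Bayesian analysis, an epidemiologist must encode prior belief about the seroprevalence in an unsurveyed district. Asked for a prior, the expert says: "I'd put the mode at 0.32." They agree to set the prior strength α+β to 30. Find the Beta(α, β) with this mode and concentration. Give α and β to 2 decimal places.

For α,β > 1 the Beta mode is (α−1)/(α+β−2). With α+β = 30, the mode is (α−1)/28.
Set (α−1)/28 = 0.32 → α = 1 + 0.32·28 = 9.96.
β = 30 − α = 20.04.

α = 9.96, β = 20.04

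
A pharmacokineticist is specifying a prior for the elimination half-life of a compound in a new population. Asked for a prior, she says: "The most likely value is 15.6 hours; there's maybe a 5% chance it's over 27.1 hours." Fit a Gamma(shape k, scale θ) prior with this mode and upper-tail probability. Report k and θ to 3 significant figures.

Gamma(k,θ) with k>1 has mode (k−1)θ, so θ = 15.6/(k−1).
Need P(X < 27.1) = 0.95 with θ tied to k this way. Start at k = 2, θ = 15.6: P(X<27.1) ≈ 0.518.
Too low — raise k to concentrate. Iterating converges to k ≈ 10.1.
Then θ = 15.6/(10.1−1) ≈ 1.71.

k ≈ 10.1, θ ≈ 1.71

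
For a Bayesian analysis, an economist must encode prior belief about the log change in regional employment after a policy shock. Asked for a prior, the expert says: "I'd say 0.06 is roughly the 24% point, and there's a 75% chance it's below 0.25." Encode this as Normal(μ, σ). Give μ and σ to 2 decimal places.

For Normal(μ,σ), the p-quantile is μ + z_p·σ. Here z_{0.24} = -0.7063, z_{0.75} = 0.6745.
So 0.06 = μ − 0.7063σ and 0.25 = μ + 0.6745σ.
Subtracting: σ = (0.25 − 0.06)/(0.6745 − (-0.7063)) = 0.14.
Then μ = 0.06 − (-0.7063)·0.14 = 0.16.

μ = 0.16, σ = 0.14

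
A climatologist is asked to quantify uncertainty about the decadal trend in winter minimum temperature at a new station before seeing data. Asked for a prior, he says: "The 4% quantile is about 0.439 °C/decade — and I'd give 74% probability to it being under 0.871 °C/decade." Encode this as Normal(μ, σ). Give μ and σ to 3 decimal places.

For Normal(μ,σ), the p-quantile is μ + z_p·σ. Here z_{0.04} = -1.751, z_{0.74} = 0.6433.
So 0.439 = μ − 1.751σ and 0.871 = μ + 0.6433σ.
Subtracting: σ = (0.871 − 0.439)/(0.6433 − (-1.751)) = 0.180.
Then μ = 0.439 − (-1.751)·0.180 = 0.755.

μ = 0.755, σ = 0.180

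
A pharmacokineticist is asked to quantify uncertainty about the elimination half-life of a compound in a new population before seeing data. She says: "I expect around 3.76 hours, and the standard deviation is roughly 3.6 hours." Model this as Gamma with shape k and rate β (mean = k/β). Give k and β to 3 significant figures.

For Gamma(k, rate β): mean = k/β, variance = k/β², so CV = 1/√k.
CV = SD/mean = 3.6/3.76 = 0.9574, hence k = 1/CV² = 1.09.
Then β = k/mean = 1.09/3.76 = 0.29.

k ≈ 1.09, β ≈ 0.29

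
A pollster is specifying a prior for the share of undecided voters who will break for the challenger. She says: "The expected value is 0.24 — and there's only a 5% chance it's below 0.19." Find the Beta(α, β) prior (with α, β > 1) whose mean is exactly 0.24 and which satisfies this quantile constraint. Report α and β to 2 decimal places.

With mean 0.24 fixed, write α = 0.24s, β = 0.76s where s = α+β.
Need P(θ < 0.19) = 0.05 under Beta(0.24s, 0.76s). Normal approximation: (q−m)/√(m(1−m)/s) ≈ z_{0.05} = -1.64, so s ≈ 0.24·0.76·(-1.64)²/(0.19−0.24)² = 197.4.
At s = 197.4: P(θ<0.19) ≈ 0.044. Adjusting to match 0.05 gives s ≈ 184.06.
So α = 0.24·184.06 ≈ 44.17, β = 0.76·184.06 ≈ 139.89.

α ≈ 44.17, β ≈ 139.89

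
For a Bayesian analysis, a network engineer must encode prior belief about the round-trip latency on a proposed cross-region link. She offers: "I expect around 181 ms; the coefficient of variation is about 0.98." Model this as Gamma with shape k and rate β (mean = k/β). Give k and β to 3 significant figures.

k ≈ 1.04, β ≈ 0.00575

For Gamma(k, rate β): mean = k/β, variance = k/β², so CV = 1/√k.
CV = 0.98, hence k = 1/CV² = 1.04.
Then β = k/mean = 1.04/181 = 0.00575.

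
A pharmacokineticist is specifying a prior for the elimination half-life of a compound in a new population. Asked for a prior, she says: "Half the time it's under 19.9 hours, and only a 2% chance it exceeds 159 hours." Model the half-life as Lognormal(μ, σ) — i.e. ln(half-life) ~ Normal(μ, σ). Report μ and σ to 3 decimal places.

If T ~ Lognormal(μ,σ) then ln T ~ Normal(μ,σ), so the p-quantile of ln T is μ + z_p·σ.
ln(19.9) = 2.991 and ln(159) = 5.069; z_{0.5} = 0, z_{0.98} = 2.054.
σ = (5.069 − 2.991)/(2.054 − (0)) = 1.012.
μ = 2.991 − (0)·1.012 = 2.991.

μ ≈ 2.991, σ ≈ 1.012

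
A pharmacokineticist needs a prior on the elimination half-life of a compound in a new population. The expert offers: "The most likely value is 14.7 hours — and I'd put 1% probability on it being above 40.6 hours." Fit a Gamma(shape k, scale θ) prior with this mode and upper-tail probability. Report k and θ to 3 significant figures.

Gamma(k,θ) with k>1 has mode (k−1)θ, so θ = 14.7/(k−1).
Need P(X < 40.6) = 0.99 with θ tied to k this way. Start at k = 2, θ = 14.7: P(X<40.6) ≈ 0.762.
Too low — raise k to concentrate. Iterating converges to k ≈ 5.45.
Then θ = 14.7/(5.45−1) ≈ 3.31.

k ≈ 5.45, θ ≈ 3.31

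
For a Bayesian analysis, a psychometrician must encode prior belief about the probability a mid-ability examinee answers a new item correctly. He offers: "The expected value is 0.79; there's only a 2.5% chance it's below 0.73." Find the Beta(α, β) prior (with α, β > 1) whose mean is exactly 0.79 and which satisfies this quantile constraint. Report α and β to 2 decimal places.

α ≈ 152.69, β ≈ 40.59

With mean 0.79 fixed, write α = 0.79s, β = 0.21s where s = α+β.
Need P(θ < 0.73) = 0.025 under Beta(0.79s, 0.21s). Normal approximation: (q−m)/√(m(1−m)/s) ≈ z_{0.025} = -1.96, so s ≈ 0.79·0.21·(-1.96)²/(0.73−0.79)² = 177.0.
At s = 177.0: P(θ<0.73) ≈ 0.030. Adjusting to match 0.025 gives s ≈ 193.28.
So α = 0.79·193.28 ≈ 152.69, β = 0.21·193.28 ≈ 40.59.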